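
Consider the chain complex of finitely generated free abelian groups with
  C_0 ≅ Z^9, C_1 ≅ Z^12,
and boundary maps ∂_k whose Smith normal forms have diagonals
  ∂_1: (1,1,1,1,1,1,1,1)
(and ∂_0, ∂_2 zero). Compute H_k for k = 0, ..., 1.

H_0 = Z,  H_1 = Z^4.

H_0: b_0 = 9 − 0 − 8 = 1; torsion from ∂_1 factors > 1: none. So H_0 = Z.
H_1: b_1 = 12 − 8 − 0 = 4; torsion from ∂_2 factors > 1: none. So H_1 = Z^4.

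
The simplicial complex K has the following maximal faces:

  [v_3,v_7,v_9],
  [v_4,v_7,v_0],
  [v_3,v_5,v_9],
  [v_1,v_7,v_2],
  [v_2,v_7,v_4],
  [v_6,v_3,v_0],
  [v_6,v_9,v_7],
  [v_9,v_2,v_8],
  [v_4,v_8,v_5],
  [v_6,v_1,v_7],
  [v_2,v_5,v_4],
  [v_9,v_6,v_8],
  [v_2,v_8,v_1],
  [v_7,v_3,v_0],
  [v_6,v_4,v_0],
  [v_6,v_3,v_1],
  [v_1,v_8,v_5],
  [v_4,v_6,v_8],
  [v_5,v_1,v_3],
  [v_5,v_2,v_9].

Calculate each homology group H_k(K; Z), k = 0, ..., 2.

H_0 ≅ Z,  H_1 ≅ Z ⊕ Z/2,  H_2 = 0.

Order the vertices as v_0 < v_1 < v_2 < v_3 < v_4 < v_5 < v_6 < v_7 < v_8 < v_9. Listing each simplex with vertices in this order, K has dimension 2 with simplices:

  0-simplices (10): [v_0], [v_1], [v_2], [v_3], [v_4], [v_5], [v_6], [v_7], [v_8], [v_9]
  1-simplices (30): (30 of them)
  2-simplices (20): (20 of them)

giving chain groups C_0 ≅ Z^10, C_1 ≅ Z^30, C_2 ≅ Z^20.

∂_1: C_1 → C_0 is given by ∂[p,q] = [q] − [p]. For instance
  ∂[v_0,v_7] = [v_7] − [v_0].
This gives a 10×30 integer matrix of rank 9; reducing to Smith normal form yields diagonal entries (1,1,1,1,1,1,1,1,1).

The boundary map ∂_2: C_2 → C_1 maps a triangle to the signed sum of its edges. For instance
  ∂[v_2,v_4,v_5] = [v_4,v_5] − [v_2,v_5] + [v_2,v_4],
  ∂[v_2,v_8,v_9] = [v_8,v_9] − [v_2,v_9] + [v_2,v_8].
This gives a 30×20 integer matrix of rank 20; reducing to Smith normal form yields diagonal entries (1,1,1,1,1,1,1,1,1,1,1,1,1,1,1,1,1,1,1,2).

Now H_k = ker ∂_k / im ∂_{k+1}, so:

  H_0: rank C_0 − rank ∂_1 = 10 − 9 = 1, and the invariant factors of ∂_1 are all 1, so H_0 ≅ Z.
  H_1: rank ker ∂_1 − rank ∂_2 = (30 − 9) − 20 = 1, and ∂_2 has invariant factor 2 > 1, so H_1 ≅ Z ⊕ Z/2.
  H_2: rank ker ∂_2 − rank ∂_3 = (20 − 20) − 0 = 0, and there is no ∂_3, so H_2 ≅ 0.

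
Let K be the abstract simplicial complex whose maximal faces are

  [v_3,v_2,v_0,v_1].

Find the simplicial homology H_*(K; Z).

H_0 ≅ Z,  H_1 = 0,  H_2 = 0,  H_3 = 0.

Fix the vertex order v_0 < v_1 < v_2 < v_3 and write every simplex with vertices in increasing order. Then dim K = 3 and the simplices of K are:

  0-simplices (4): [v_0], [v_1], [v_2], [v_3]
  1-simplices (6): [v_0,v_1], [v_0,v_2], [v_0,v_3], [v_1,v_2], [v_1,v_3], [v_2,v_3]
  2-simplices (4): [v_0,v_1,v_2], [v_0,v_1,v_3], [v_0,v_2,v_3], [v_1,v_2,v_3]
  3-simplices (1): [v_0,v_1,v_2,v_3]

so the chain groups are C_0 ≅ Z^4, C_1 ≅ Z^6, C_2 ≅ Z^4, C_3 ≅ Z^1.

∂_1: C_1 → C_0 is given by ∂[p,q] = [q] − [p]. For instance
  ∂[v_2,v_3] = [v_3] − [v_2].
As a 4×6 matrix over Z this has rank 3, with invariant factors (1,1,1).

The boundary map ∂_2: C_2 → C_1 acts by ∂[p,q,r] = [q,r] − [p,r] + [p,q]. For instance
  ∂[v_1,v_2,v_3] = [v_2,v_3] − [v_1,v_3] + [v_1,v_2],
  ∂[v_0,v_1,v_2] = [v_1,v_2] − [v_0,v_2] + [v_0,v_1].
The resulting 6×4 matrix has rank 3, and its Smith normal form has invariant factors (1,1,1).

The boundary map ∂_3: C_3 → C_2 sends each 3-simplex σ to the alternating sum Σ_i (−1)^i (σ with its i-th vertex removed). For instance
  ∂[v_0,v_1,v_2,v_3] = [v_1,v_2,v_3] − [v_0,v_2,v_3] + [v_0,v_1,v_3] − [v_0,v_1,v_2].
The resulting 4×1 matrix has rank 1, and its Smith normal form has invariant factors (1).

Now H_k = ker ∂_k / im ∂_{k+1}, so:

  H_0: rank C_0 − rank ∂_1 = 4 − 3 = 1, and the invariant factors of ∂_1 are all 1, so H_0 ≅ Z.
  H_1: rank ker ∂_1 − rank ∂_2 = (6 − 3) − 3 = 0, and the invariant factors of ∂_2 are all 1, so H_1 ≅ 0.
  H_2: rank ker ∂_2 − rank ∂_3 = (4 − 3) − 1 = 0, and the invariant factors of ∂_3 are all 1, so H_2 ≅ 0.
  H_3: rank ker ∂_3 − rank ∂_4 = (1 − 1) − 0 = 0, and there is no ∂_4, so H_3 ≅ 0.

As a check, the Euler characteristic is 4 − 6 + 4 − 1 = 1, which agrees with 1 − 0 + 0 − 0 = 1.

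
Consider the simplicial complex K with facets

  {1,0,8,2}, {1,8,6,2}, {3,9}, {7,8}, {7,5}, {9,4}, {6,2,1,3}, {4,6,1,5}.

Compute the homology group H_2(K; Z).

K has 10 vertices, 21 edges, 14 triangles, 4 3-simplices.
rank ∂_2 = 10, rank ∂_3 = 4 ⇒ b_2 = 14 − 10 − 4 = 0; all invariant factors of ∂_3 are 1 so no torsion. So H_2 = 0.

H_2 ≅ 0.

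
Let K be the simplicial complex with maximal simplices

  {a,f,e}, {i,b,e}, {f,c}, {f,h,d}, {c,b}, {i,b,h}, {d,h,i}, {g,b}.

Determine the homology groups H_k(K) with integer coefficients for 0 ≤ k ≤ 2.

We work with the vertex ordering a < b < c < d < e < f < g < h < i. The simplices of K, each written with vertices in increasing order, are:

  0-simplices (9): a, b, c, d, e, f, g, h, i
  1-simplices (15): ae, af, bc, be, bg, bh, bi, cf, df, dh, di, ef, ei, fh, hi
  2-simplices (5): aef, bei, bhi, dfh, dhi

so the chain groups are C_0 ≅ Z^9, C_1 ≅ Z^15, C_2 ≅ Z^5.

The boundary map ∂_1: C_1 → C_0 maps an edge to its endpoints' difference, ∂[p,q] = q − p. For instance
  ∂ef = f − e.
This gives a 9×15 integer matrix of rank 8; reducing to Smith normal form yields diagonal entries (1,1,1,1,1,1,1,1).

∂_2: C_2 → C_1 acts by ∂[p,q,r] = [q,r] − [p,r] + [p,q]. For instance
  ∂aef = ef − af + ae,
  ∂dfh = fh − dh + df.
This gives a 15×5 integer matrix of rank 5; reducing to Smith normal form yields diagonal entries (1,1,1,1,1).

Reading off H_k = ker ∂_k / im ∂_{k+1}:

  H_0: rank C_0 − rank ∂_1 = 9 − 8 = 1, and the invariant factors of ∂_1 are all 1, so H_0 = Z.
  H_1: rank ker ∂_1 − rank ∂_2 = (15 − 8) − 5 = 2, and the invariant factors of ∂_2 are all 1, so H_1 = Z^2.
  H_2: rank ker ∂_2 − rank ∂_3 = (5 − 5) − 0 = 0, and there is no ∂_3, so H_2 = 0.

H_0 ≅ Z,  H_1 ≅ Z^2,  H_2 = 0.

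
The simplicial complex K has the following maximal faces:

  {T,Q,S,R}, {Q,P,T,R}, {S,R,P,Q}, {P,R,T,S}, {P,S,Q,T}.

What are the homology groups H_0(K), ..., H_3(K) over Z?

Take the total order P < Q < R < S < T on the vertex set. Then K (dimension 3) consists of the simplices:

  0-simplices (5): P, Q, R, S, T
  1-simplices (10): PQ, PR, PS, PT, QR, QS, QT, RS, RT, ST
  2-simplices (10): PQR, PQS, PQT, PRS, PRT, PST, QRS, QRT, QST, RST
  3-simplices (5): PQRS, PQRT, PQST, PRST, QRST

so the chain groups are C_0 ≅ Z^5, C_1 ≅ Z^10, C_2 ≅ Z^10, C_3 ≅ Z^5.

∂_1: C_1 → C_0 is given by ∂[p,q] = [q] − [p]. For instance
  ∂QR = R − Q.
As a 5×10 matrix over Z this has rank 4, with invariant factors (1,1,1,1).

The boundary map ∂_2: C_2 → C_1 sends each 2-simplex [p,q,r] to [q,r] − [p,r] + [p,q]. For instance
  ∂PRS = RS − PS + PR,
  ∂QRS = RS − QS + QR.
The resulting 10×10 matrix has rank 6, and its Smith normal form has invariant factors (1,1,1,1,1,1).

The boundary map ∂_3: C_3 → C_2 sends each 3-simplex σ to the alternating sum Σ_i (−1)^i (σ with its i-th vertex removed). For instance
  ∂PRST = RST − PST + PRT − PRS,
  ∂PQRS = QRS − PRS + PQS − PQR.
The 10×5 boundary matrix has rank 4 and Smith normal form diag(1,1,1,1).

Now H_k = ker ∂_k / im ∂_{k+1}, so:

  H_0: rank C_0 − rank ∂_1 = 5 − 4 = 1, and the invariant factors of ∂_1 are all 1, so H_0 ≅ Z.
  H_1: rank ker ∂_1 − rank ∂_2 = (10 − 4) − 6 = 0, and the invariant factors of ∂_2 are all 1, so H_1 ≅ 0.
  H_2: rank ker ∂_2 − rank ∂_3 = (10 − 6) − 4 = 0, and the invariant factors of ∂_3 are all 1, so H_2 ≅ 0.
  H_3: rank ker ∂_3 − rank ∂_4 = (5 − 4) − 0 = 1, and there is no ∂_4, so H_3 ≅ Z.

As a check, the Euler characteristic is 5 − 10 + 10 − 5 = 0, which agrees with 1 − 0 + 0 − 1 = 0.

H_0 = Z,  H_1 = 0,  H_2 = 0,  H_3 = Z.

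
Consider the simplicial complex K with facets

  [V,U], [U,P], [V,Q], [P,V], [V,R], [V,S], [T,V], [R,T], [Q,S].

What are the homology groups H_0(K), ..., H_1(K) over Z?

We work with the vertex ordering P < Q < R < S < T < U < V. The simplices of K, each written with vertices in increasing order, are:

  0-simplices (7): P, Q, R, S, T, U, V
  1-simplices (9): PU, PV, QS, QV, RT, RV, SV, TV, UV

so the chain groups are C_0 ≅ Z^7, C_1 ≅ Z^9.

Boundary ∂_1: C_1 → C_0 maps an edge to its endpoints' difference, ∂[p,q] = q − p. For instance
  ∂QS = S − Q.
As a 7×9 matrix over Z this has rank 6, with invariant factors (1,1,1,1,1,1).

Now H_k = ker ∂_k / im ∂_{k+1}, so:

  H_0: rank C_0 − rank ∂_1 = 7 − 6 = 1, and the invariant factors of ∂_1 are all 1, so H_0 = Z.
  H_1: rank ker ∂_1 − rank ∂_2 = (9 − 6) − 0 = 3, and there is no ∂_2, so H_1 = Z^3.

H_0 = Z,  H_1 = Z^3.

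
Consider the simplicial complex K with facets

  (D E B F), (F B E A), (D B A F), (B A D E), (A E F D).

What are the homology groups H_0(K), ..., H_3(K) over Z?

Order the vertices as A < B < D < E < F. Listing each simplex with vertices in this order, K has dimension 3 with simplices:

  0-simplices (5): A, B, D, E, F
  1-simplices (10): AB, AD, AE, AF, BD, BE, BF, DE, DF, EF
  2-simplices (10): ABD, ABE, ABF, ADE, ADF, AEF, BDE, BDF, BEF, DEF
  3-simplices (5): ABDE, ABDF, ABEF, ADEF, BDEF

giving chain groups C_0 ≅ Z^5, C_1 ≅ Z^10, C_2 ≅ Z^10, C_3 ≅ Z^5.

Boundary ∂_1: C_1 → C_0 maps an edge to its endpoints' difference, ∂[p,q] = q − p. For instance
  ∂AE = E − A.
The 5×10 boundary matrix has rank 4 and Smith normal form diag(1,1,1,1).

The boundary map ∂_2: C_2 → C_1 sends each 2-simplex [p,q,r] to [q,r] − [p,r] + [p,q]. For instance
  ∂ADE = DE − AE + AD,
  ∂ABD = BD − AD + AB.
As a 10×10 matrix over Z this has rank 6, with invariant factors (1,1,1,1,1,1).

∂_3: C_3 → C_2 sends each 3-simplex σ to the alternating sum Σ_i (−1)^i (σ with its i-th vertex removed). For instance
  ∂ABDF = BDF − ADF + ABF − ABD,
  ∂BDEF = DEF − BEF + BDF − BDE.
The 10×5 boundary matrix has rank 4 and Smith normal form diag(1,1,1,1).

Reading off H_k = ker ∂_k / im ∂_{k+1}:

  H_0: rank C_0 − rank ∂_1 = 5 − 4 = 1, and the invariant factors of ∂_1 are all 1, so H_0 = Z.
  H_1: rank ker ∂_1 − rank ∂_2 = (10 − 4) − 6 = 0, and the invariant factors of ∂_2 are all 1, so H_1 = 0.
  H_2: rank ker ∂_2 − rank ∂_3 = (10 − 6) − 4 = 0, and the invariant factors of ∂_3 are all 1, so H_2 = 0.
  H_3: rank ker ∂_3 − rank ∂_4 = (5 − 4) − 0 = 1, and there is no ∂_4, so H_3 = Z.

As a check, the Euler characteristic is 5 − 10 + 10 − 5 = 0, which agrees with 1 − 0 + 0 − 1 = 0.

H_0 ≅ Z,  H_1 = 0,  H_2 = 0,  H_3 ≅ Z.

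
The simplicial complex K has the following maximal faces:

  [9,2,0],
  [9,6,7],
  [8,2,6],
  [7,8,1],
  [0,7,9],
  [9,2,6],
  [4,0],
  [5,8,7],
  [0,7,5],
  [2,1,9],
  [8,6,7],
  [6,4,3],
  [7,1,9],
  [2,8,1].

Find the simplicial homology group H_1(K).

H_1 ≅ Z.

We work with the vertex ordering 0 < 1 < 2 < 3 < 4 < 5 < 6 < 7 < 8 < 9. The simplices of K, each written with vertices in increasing order, are:

  0-simplices (10): [0], [1], [2], [3], [4], [5], [6], [7], [8], [9]
  1-simplices (22): [0,2], [0,4], [0,5], [0,7], [0,9], [1,2], [1,7], [1,8], [1,9], [2,6], [2,8], [2,9], [3,4], [3,6], [4,6], [5,7], [5,8], [6,7], [6,8], [6,9], [7,8], [7,9]
  2-simplices (13): [0,2,9], [0,5,7], [0,7,9], [1,2,8], [1,2,9], [1,7,8], [1,7,9], [2,6,8], [2,6,9], [3,4,6], [5,7,8], [6,7,8], [6,7,9]

so the chain groups are C_0 ≅ Z^10, C_1 ≅ Z^22, C_2 ≅ Z^13.

The boundary map ∂_1: C_1 → C_0 sends each edge [p,q] (with p < q) to q − p.
The 10×22 boundary matrix has rank 9 and Smith normal form diag(1,1,1,1,1,1,1,1,1).

The boundary map ∂_2: C_2 → C_1 maps a triangle to the signed sum of its edges. For instance
  ∂[6,7,8] = [7,8] − [6,8] + [6,7],
  ∂[1,7,9] = [7,9] − [1,9] + [1,7].
The 22×13 boundary matrix has rank 12 and Smith normal form diag(1,1,1,1,1,1,1,1,1,1,1,1).

Now H_k = ker ∂_k / im ∂_{k+1}, so:

  H_1: rank ker ∂_1 − rank ∂_2 = (22 − 9) − 12 = 1, and the invariant factors of ∂_2 are all 1, so H_1 ≅ Z.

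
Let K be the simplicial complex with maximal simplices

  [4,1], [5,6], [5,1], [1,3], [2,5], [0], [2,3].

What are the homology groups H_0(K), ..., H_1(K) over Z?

H_0 = Z^2,  H_1 = Z.

K has 7 vertices, 6 edges.
rank ∂_0 = 0, rank ∂_1 = 5 ⇒ b_0 = 7 − 0 − 5 = 2; all invariant factors of ∂_1 are 1 so no torsion. So H_0 ≅ Z^2.
rank ∂_1 = 5, rank ∂_2 = 0 ⇒ b_1 = 6 − 5 − 0 = 1. So H_1 ≅ Z.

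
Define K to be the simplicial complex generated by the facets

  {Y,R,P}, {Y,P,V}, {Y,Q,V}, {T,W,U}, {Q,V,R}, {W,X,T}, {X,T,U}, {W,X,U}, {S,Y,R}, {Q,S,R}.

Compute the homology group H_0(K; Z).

H_0 ≅ Z^2.

K has 10 vertices, 18 edges, 10 triangles.
rank ∂_0 = 0, rank ∂_1 = 8 ⇒ b_0 = 10 − 0 − 8 = 2; all invariant factors of ∂_1 are 1 so no torsion. So H_0 = Z^2.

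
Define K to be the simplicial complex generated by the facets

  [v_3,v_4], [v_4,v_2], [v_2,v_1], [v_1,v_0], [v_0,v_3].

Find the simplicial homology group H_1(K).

We work with the vertex ordering v_0 < v_1 < v_2 < v_3 < v_4. The simplices of K, each written with vertices in increasing order, are:

  0-simplices (5): [v_0], [v_1], [v_2], [v_3], [v_4]
  1-simplices (5): [v_0,v_1], [v_0,v_3], [v_1,v_2], [v_2,v_4], [v_3,v_4]

so the chain groups are C_0 ≅ Z^5, C_1 ≅ Z^5.

The boundary map ∂_1: C_1 → C_0 maps an edge to its endpoints' difference, ∂[p,q] = q − p. For instance
  ∂[v_0,v_1] = [v_1] − [v_0].
The resulting 5×5 matrix has rank 4, and its Smith normal form has invariant factors (1,1,1,1).

Now H_k = ker ∂_k / im ∂_{k+1}, so:

  H_1: rank ker ∂_1 − rank ∂_2 = (5 − 4) − 0 = 1, and there is no ∂_2, so H_1 ≅ Z.

H_1 ≅ Z.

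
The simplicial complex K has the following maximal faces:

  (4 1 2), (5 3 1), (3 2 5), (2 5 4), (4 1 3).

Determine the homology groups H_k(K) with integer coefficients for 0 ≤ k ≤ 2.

H_0 ≅ Z,  H_1 ≅ Z,  H_2 = 0.

Take the total order 1 < 2 < 3 < 4 < 5 on the vertex set. Then K (dimension 2) consists of the simplices:

  0-simplices (5): [1], [2], [3], [4], [5]
  1-simplices (10): [1,2], [1,3], [1,4], [1,5], [2,3], [2,4], [2,5], [3,4], [3,5], [4,5]
  2-simplices (5): [1,2,4], [1,3,4], [1,3,5], [2,3,5], [2,4,5]

so the chain groups are C_0 ≅ Z^5, C_1 ≅ Z^10, C_2 ≅ Z^5.

The boundary map ∂_1: C_1 → C_0 maps an edge to its endpoints' difference, ∂[p,q] = q − p. For instance
  ∂[1,4] = [4] − [1].
The resulting 5×10 matrix has rank 4, and its Smith normal form has invariant factors (1,1,1,1).

The boundary map ∂_2: C_2 → C_1 acts by ∂[p,q,r] = [q,r] − [p,r] + [p,q]. For instance
  ∂[1,3,4] = [3,4] − [1,4] + [1,3],
  ∂[1,2,4] = [2,4] − [1,4] + [1,2].
This gives a 10×5 integer matrix of rank 5; reducing to Smith normal form yields diagonal entries (1,1,1,1,1).

Reading off H_k = ker ∂_k / im ∂_{k+1}:

  H_0: rank C_0 − rank ∂_1 = 5 − 4 = 1, and the invariant factors of ∂_1 are all 1, so H_0 ≅ Z.
  H_1: rank ker ∂_1 − rank ∂_2 = (10 − 4) − 5 = 1, and the invariant factors of ∂_2 are all 1, so H_1 ≅ Z.
  H_2: rank ker ∂_2 − rank ∂_3 = (5 − 5) − 0 = 0, and there is no ∂_3, so H_2 ≅ 0.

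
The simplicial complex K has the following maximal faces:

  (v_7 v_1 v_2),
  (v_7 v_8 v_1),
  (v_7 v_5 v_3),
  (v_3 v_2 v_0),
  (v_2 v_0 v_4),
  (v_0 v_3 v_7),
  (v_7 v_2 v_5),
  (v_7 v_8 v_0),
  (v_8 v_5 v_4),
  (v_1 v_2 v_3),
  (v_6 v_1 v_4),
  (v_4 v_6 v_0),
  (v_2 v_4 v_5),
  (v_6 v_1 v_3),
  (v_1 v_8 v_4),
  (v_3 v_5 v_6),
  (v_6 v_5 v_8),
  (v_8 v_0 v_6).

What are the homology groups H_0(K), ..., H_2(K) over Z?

H_0 = Z,  H_1 = Z ⊕ Z_2,  H_2 = 0.

K has 9 vertices, 27 edges, 18 triangles.
rank ∂_0 = 0, rank ∂_1 = 8 ⇒ b_0 = 9 − 0 − 8 = 1; all invariant factors of ∂_1 are 1 so no torsion. So H_0 ≅ Z.
rank ∂_1 = 8, rank ∂_2 = 18 ⇒ b_1 = 27 − 8 − 18 = 1; ∂_2 has invariant factor(s) [2] giving torsion. So H_1 ≅ Z ⊕ Z_2.
rank ∂_2 = 18, rank ∂_3 = 0 ⇒ b_2 = 18 − 18 − 0 = 0. So H_2 ≅ 0.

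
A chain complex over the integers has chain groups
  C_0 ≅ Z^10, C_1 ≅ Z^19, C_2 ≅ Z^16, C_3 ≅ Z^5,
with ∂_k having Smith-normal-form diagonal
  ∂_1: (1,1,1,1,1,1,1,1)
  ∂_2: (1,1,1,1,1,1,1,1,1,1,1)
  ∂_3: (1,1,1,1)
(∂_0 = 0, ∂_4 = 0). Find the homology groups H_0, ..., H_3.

H_0 = Z^2,  H_1 = 0,  H_2 = Z,  H_3 = Z.

H_0: b_0 = 10 − 0 − 8 = 2; torsion from ∂_1 factors > 1: none. So H_0 = Z^2.
H_1: b_1 = 19 − 8 − 11 = 0; torsion from ∂_2 factors > 1: none. So H_1 = 0.
H_2: b_2 = 16 − 11 − 4 = 1; torsion from ∂_3 factors > 1: none. So H_2 = Z.
H_3: b_3 = 5 − 4 − 0 = 1; torsion from ∂_4 factors > 1: none. So H_3 = Z.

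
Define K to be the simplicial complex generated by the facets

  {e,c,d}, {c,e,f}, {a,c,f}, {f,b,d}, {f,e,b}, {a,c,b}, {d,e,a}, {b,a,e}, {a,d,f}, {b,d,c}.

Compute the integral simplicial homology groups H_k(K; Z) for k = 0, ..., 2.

Fix the vertex order a < b < c < d < e < f and write every simplex with vertices in increasing order. Then dim K = 2 and the simplices of K are:

  0-simplices (6): a, b, c, d, e, f
  1-simplices (15): ab, ac, ad, ae, af, bc, bd, be, bf, cd, ce, cf, de, df, ef
  2-simplices (10): abc, abe, acf, ade, adf, bcd, bdf, bef, cde, cef

giving chain groups C_0 ≅ Z^6, C_1 ≅ Z^15, C_2 ≅ Z^10.

∂_1: C_1 → C_0 is given by ∂[p,q] = [q] − [p].
As a 6×15 matrix over Z this has rank 5, with invariant factors (1,1,1,1,1).

∂_2: C_2 → C_1 sends each 2-simplex [p,q,r] to [q,r] − [p,r] + [p,q]. For instance
  ∂cde = de − ce + cd,
  ∂bef = ef − bf + be.
The resulting 15×10 matrix has rank 10, and its Smith normal form has invariant factors (1,1,1,1,1,1,1,1,1,2).

Reading off H_k = ker ∂_k / im ∂_{k+1}:

  H_0: rank C_0 − rank ∂_1 = 6 − 5 = 1, and the invariant factors of ∂_1 are all 1, so H_0 = Z.
  H_1: rank ker ∂_1 − rank ∂_2 = (15 − 5) − 10 = 0, and ∂_2 has invariant factor 2 > 1, so H_1 = Z_2.
  H_2: rank ker ∂_2 − rank ∂_3 = (10 − 10) − 0 = 0, and there is no ∂_3, so H_2 = 0.

As a check, the Euler characteristic is 6 − 15 + 10 = 1, which agrees with 1 − 0 + 0 = 1.

H_0 = Z,  H_1 = Z_2,  H_2 = 0.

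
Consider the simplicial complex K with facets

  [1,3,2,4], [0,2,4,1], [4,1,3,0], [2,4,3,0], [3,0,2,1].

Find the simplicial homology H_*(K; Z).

Order the vertices as 0 < 1 < 2 < 3 < 4. Listing each simplex with vertices in this order, K has dimension 3 with simplices:

  0-simplices (5): [0], [1], [2], [3], [4]
  1-simplices (10): [0,1], [0,2], [0,3], [0,4], [1,2], [1,3], [1,4], [2,3], [2,4], [3,4]
  2-simplices (10): [0,1,2], [0,1,3], [0,1,4], [0,2,3], [0,2,4], [0,3,4], [1,2,3], [1,2,4], [1,3,4], [2,3,4]
  3-simplices (5): [0,1,2,3], [0,1,2,4], [0,1,3,4], [0,2,3,4], [1,2,3,4]

so the chain groups are C_0 ≅ Z^5, C_1 ≅ Z^10, C_2 ≅ Z^10, C_3 ≅ Z^5.

The boundary map ∂_1: C_1 → C_0 sends each edge [p,q] (with p < q) to q − p. For instance
  ∂[0,4] = [4] − [0].
The resulting 5×10 matrix has rank 4, and its Smith normal form has invariant factors (1,1,1,1).

∂_2: C_2 → C_1 maps a triangle to the signed sum of its edges. For instance
  ∂[1,2,4] = [2,4] − [1,4] + [1,2],
  ∂[0,3,4] = [3,4] − [0,4] + [0,3].
This gives a 10×10 integer matrix of rank 6; reducing to Smith normal form yields diagonal entries (1,1,1,1,1,1).

The boundary map ∂_3: C_3 → C_2 sends each 3-simplex σ to the alternating sum Σ_i (−1)^i (σ with its i-th vertex removed). For instance
  ∂[1,2,3,4] = [2,3,4] − [1,3,4] + [1,2,4] − [1,2,3],
  ∂[0,1,3,4] = [1,3,4] − [0,3,4] + [0,1,4] − [0,1,3].
This gives a 10×5 integer matrix of rank 4; reducing to Smith normal form yields diagonal entries (1,1,1,1).

Reading off H_k = ker ∂_k / im ∂_{k+1}:

  H_0: rank C_0 − rank ∂_1 = 5 − 4 = 1, and the invariant factors of ∂_1 are all 1, so H_0 ≅ Z.
  H_1: rank ker ∂_1 − rank ∂_2 = (10 − 4) − 6 = 0, and the invariant factors of ∂_2 are all 1, so H_1 ≅ 0.
  H_2: rank ker ∂_2 − rank ∂_3 = (10 − 6) − 4 = 0, and the invariant factors of ∂_3 are all 1, so H_2 ≅ 0.
  H_3: rank ker ∂_3 − rank ∂_4 = (5 − 4) − 0 = 1, and there is no ∂_4, so H_3 ≅ Z.

H_0 ≅ Z,  H_1 = 0,  H_2 = 0,  H_3 ≅ Z.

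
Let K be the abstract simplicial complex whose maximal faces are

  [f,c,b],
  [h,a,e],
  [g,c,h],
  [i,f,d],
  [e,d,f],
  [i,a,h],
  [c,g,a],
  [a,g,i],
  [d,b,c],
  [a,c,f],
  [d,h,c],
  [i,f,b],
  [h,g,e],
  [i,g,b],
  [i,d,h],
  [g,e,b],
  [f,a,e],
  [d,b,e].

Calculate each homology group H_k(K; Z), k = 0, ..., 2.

H_0 ≅ Z,  H_1 ≅ Z ⊕ Z/2,  H_2 = 0.

We work with the vertex ordering a < b < c < d < e < f < g < h < i. The simplices of K, each written with vertices in increasing order, are:

  0-simplices (9): a, b, c, d, e, f, g, h, i
  1-simplices (27): ac, ae, af, ag, ah, ai, bc, bd, be, bf, bg, bi, cd, cf, cg, ch, de, df, dh, di, ef, eg, eh, fi, gh, gi, hi
  2-simplices (18): acf, acg, aef, aeh, agi, ahi, bcd, bcf, bde, beg, bfi, bgi, cdh, cgh, def, dfi, dhi, egh

giving chain groups C_0 ≅ Z^9, C_1 ≅ Z^27, C_2 ≅ Z^18.

Boundary ∂_1: C_1 → C_0 sends each edge [p,q] (with p < q) to q − p.
The resulting 9×27 matrix has rank 8, and its Smith normal form has invariant factors (1,1,1,1,1,1,1,1).

The boundary map ∂_2: C_2 → C_1 sends each 2-simplex [p,q,r] to [q,r] − [p,r] + [p,q]. For instance
  ∂bde = de − be + bd,
  ∂aef = ef − af + ae.
The 27×18 boundary matrix has rank 18 and Smith normal form diag(1,1,1,1,1,1,1,1,1,1,1,1,1,1,1,1,1,2).

Reading off H_k = ker ∂_k / im ∂_{k+1}:

  H_0: rank C_0 − rank ∂_1 = 9 − 8 = 1, and the invariant factors of ∂_1 are all 1, so H_0 = Z.
  H_1: rank ker ∂_1 − rank ∂_2 = (27 − 8) − 18 = 1, and ∂_2 has invariant factor 2 > 1, so H_1 = Z ⊕ Z/2.
  H_2: rank ker ∂_2 − rank ∂_3 = (18 − 18) − 0 = 0, and there is no ∂_3, so H_2 = 0.

As a check, the Euler characteristic is 9 − 27 + 18 = 0, which agrees with 1 − 1 + 0 = 0.
(K is a triangulation of the Klein bottle.)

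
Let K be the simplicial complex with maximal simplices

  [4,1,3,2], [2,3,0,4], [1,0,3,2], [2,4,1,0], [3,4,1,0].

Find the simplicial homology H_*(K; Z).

Take the total order 0 < 1 < 2 < 3 < 4 on the vertex set. Then K (dimension 3) consists of the simplices:

  0-simplices (5): [0], [1], [2], [3], [4]
  1-simplices (10): [0,1], [0,2], [0,3], [0,4], [1,2], [1,3], [1,4], [2,3], [2,4], [3,4]
  2-simplices (10): [0,1,2], [0,1,3], [0,1,4], [0,2,3], [0,2,4], [0,3,4], [1,2,3], [1,2,4], [1,3,4], [2,3,4]
  3-simplices (5): [0,1,2,3], [0,1,2,4], [0,1,3,4], [0,2,3,4], [1,2,3,4]

so the chain groups are C_0 ≅ Z^5, C_1 ≅ Z^10, C_2 ≅ Z^10, C_3 ≅ Z^5.

The boundary map ∂_1: C_1 → C_0 sends each edge [p,q] (with p < q) to q − p.
This gives a 5×10 integer matrix of rank 4; reducing to Smith normal form yields diagonal entries (1,1,1,1).

The boundary map ∂_2: C_2 → C_1 maps a triangle to the signed sum of its edges. For instance
  ∂[0,2,4] = [2,4] − [0,4] + [0,2],
  ∂[0,1,2] = [1,2] − [0,2] + [0,1].
The resulting 10×10 matrix has rank 6, and its Smith normal form has invariant factors (1,1,1,1,1,1).

The boundary map ∂_3: C_3 → C_2 sends each 3-simplex σ to the alternating sum Σ_i (−1)^i (σ with its i-th vertex removed). For instance
  ∂[0,2,3,4] = [2,3,4] − [0,3,4] + [0,2,4] − [0,2,3],
  ∂[0,1,2,3] = [1,2,3] − [0,2,3] + [0,1,3] − [0,1,2].
The 10×5 boundary matrix has rank 4 and Smith normal form diag(1,1,1,1).

Computing H_k = (kernel of ∂_k) / (image of ∂_{k+1}):

  H_0: rank C_0 − rank ∂_1 = 5 − 4 = 1, and the invariant factors of ∂_1 are all 1, so H_0 = Z.
  H_1: rank ker ∂_1 − rank ∂_2 = (10 − 4) − 6 = 0, and the invariant factors of ∂_2 are all 1, so H_1 = 0.
  H_2: rank ker ∂_2 − rank ∂_3 = (10 − 6) − 4 = 0, and the invariant factors of ∂_3 are all 1, so H_2 = 0.
  H_3: rank ker ∂_3 − rank ∂_4 = (5 − 4) − 0 = 1, and there is no ∂_4, so H_3 = Z.

As a check, the Euler characteristic is 5 − 10 + 10 − 5 = 0, which agrees with 1 − 0 + 0 − 1 = 0.
(K is a triangulation of the 3-sphere S^3.)

H_0 = Z,  H_1 = 0,  H_2 = 0,  H_3 = Z.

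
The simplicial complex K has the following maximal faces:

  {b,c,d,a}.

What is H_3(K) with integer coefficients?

Order the vertices as a < b < c < d. Listing each simplex with vertices in this order, K has dimension 3 with simplices:

  0-simplices (4): a, b, c, d
  1-simplices (6): ab, ac, ad, bc, bd, cd
  2-simplices (4): abc, abd, acd, bcd
  3-simplices (1): abcd

Hence C_0 ≅ Z^4, C_1 ≅ Z^6, C_2 ≅ Z^4, C_3 ≅ Z^1.

∂_1: C_1 → C_0 sends each edge [p,q] (with p < q) to q − p. For instance
  ∂ad = d − a.
The resulting 4×6 matrix has rank 3, and its Smith normal form has invariant factors (1,1,1).

∂_2: C_2 → C_1 acts by ∂[p,q,r] = [q,r] − [p,r] + [p,q]. For instance
  ∂acd = cd − ad + ac,
  ∂bcd = cd − bd + bc.
The resulting 6×4 matrix has rank 3, and its Smith normal form has invariant factors (1,1,1).

The boundary map ∂_3: C_3 → C_2 sends each 3-simplex σ to the alternating sum Σ_i (−1)^i (σ with its i-th vertex removed). For instance
  ∂abcd = bcd − acd + abd − abc.
The 4×1 boundary matrix has rank 1 and Smith normal form diag(1).

Computing H_k = (kernel of ∂_k) / (image of ∂_{k+1}):

  H_3: rank ker ∂_3 − rank ∂_4 = (1 − 1) − 0 = 0, and there is no ∂_4, so H_3 ≅ 0.

(K is a triangulation of the 3-simplex.)

H_3 ≅ 0.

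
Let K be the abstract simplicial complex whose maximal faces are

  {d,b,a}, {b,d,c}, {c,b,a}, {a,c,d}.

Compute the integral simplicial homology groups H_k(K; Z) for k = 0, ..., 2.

Order the vertices as a < b < c < d. Listing each simplex with vertices in this order, K has dimension 2 with simplices:

  0-simplices (4): a, b, c, d
  1-simplices (6): ab, ac, ad, bc, bd, cd
  2-simplices (4): abc, abd, acd, bcd

giving chain groups C_0 ≅ Z^4, C_1 ≅ Z^6, C_2 ≅ Z^4.

∂_1: C_1 → C_0 is given by ∂[p,q] = [q] − [p].
This gives a 4×6 integer matrix of rank 3; reducing to Smith normal form yields diagonal entries (1,1,1).

Boundary ∂_2: C_2 → C_1 maps a triangle to the signed sum of its edges. For instance
  ∂bcd = cd − bd + bc,
  ∂acd = cd − ad + ac.
As a 6×4 matrix over Z this has rank 3, with invariant factors (1,1,1).

Computing H_k = (kernel of ∂_k) / (image of ∂_{k+1}):

  H_0: rank C_0 − rank ∂_1 = 4 − 3 = 1, and the invariant factors of ∂_1 are all 1, so H_0 ≅ Z.
  H_1: rank ker ∂_1 − rank ∂_2 = (6 − 3) − 3 = 0, and the invariant factors of ∂_2 are all 1, so H_1 ≅ 0.
  H_2: rank ker ∂_2 − rank ∂_3 = (4 − 3) − 0 = 1, and there is no ∂_3, so H_2 ≅ Z.

As a check, the Euler characteristic is 4 − 6 + 4 = 2, which agrees with 1 − 0 + 1 = 2.

H_0 = Z,  H_1 = 0,  H_2 = Z.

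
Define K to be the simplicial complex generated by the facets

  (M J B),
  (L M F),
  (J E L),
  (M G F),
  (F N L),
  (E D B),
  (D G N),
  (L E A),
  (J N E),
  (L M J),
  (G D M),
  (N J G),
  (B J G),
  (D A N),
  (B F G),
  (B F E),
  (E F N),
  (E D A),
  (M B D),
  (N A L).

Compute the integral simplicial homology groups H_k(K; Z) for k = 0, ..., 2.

H_0 ≅ Z,  H_1 ≅ Z ⊕ Z/2,  H_2 = 0.

Order the vertices as A < B < D < E < F < G < J < L < M < N. Listing each simplex with vertices in this order, K has dimension 2 with simplices:

  0-simplices (10): A, B, D, E, F, G, J, L, M, N
  1-simplices (30): AD, AE, AL, AN, BD, BE, BF, BG, BJ, BM, DE, DG, DM, DN, EF, EJ, EL, EN, FG, FL, FM, FN, GJ, GM, GN, JL, JM, JN, LM, LN
  2-simplices (20): ADE, ADN, AEL, ALN, BDE, BDM, BEF, BFG, BGJ, BJM, DGM, DGN, EFN, EJL, EJN, FGM, FLM, FLN, GJN, JLM

giving chain groups C_0 ≅ Z^10, C_1 ≅ Z^30, C_2 ≅ Z^20.

Boundary ∂_1: C_1 → C_0 maps an edge to its endpoints' difference, ∂[p,q] = q − p.
The 10×30 boundary matrix has rank 9 and Smith normal form diag(1,1,1,1,1,1,1,1,1).

Boundary ∂_2: C_2 → C_1 acts by ∂[p,q,r] = [q,r] − [p,r] + [p,q]. For instance
  ∂EFN = FN − EN + EF,
  ∂BFG = FG − BG + BF.
This gives a 30×20 integer matrix of rank 20; reducing to Smith normal form yields diagonal entries (1,1,1,1,1,1,1,1,1,1,1,1,1,1,1,1,1,1,1,2).

Now H_k = ker ∂_k / im ∂_{k+1}, so:

  H_0: rank C_0 − rank ∂_1 = 10 − 9 = 1, and the invariant factors of ∂_1 are all 1, so H_0 = Z.
  H_1: rank ker ∂_1 − rank ∂_2 = (30 − 9) − 20 = 1, and ∂_2 has invariant factor 2 > 1, so H_1 = Z ⊕ Z/2.
  H_2: rank ker ∂_2 − rank ∂_3 = (20 − 20) − 0 = 0, and there is no ∂_3, so H_2 = 0.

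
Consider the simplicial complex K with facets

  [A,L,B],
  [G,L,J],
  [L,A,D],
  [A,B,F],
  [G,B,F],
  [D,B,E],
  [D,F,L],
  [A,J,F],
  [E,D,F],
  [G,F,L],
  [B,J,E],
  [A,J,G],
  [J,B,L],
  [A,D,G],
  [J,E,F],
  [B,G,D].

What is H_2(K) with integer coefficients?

K has 8 vertices, 24 edges, 16 triangles.
rank ∂_2 = 15, rank ∂_3 = 0 ⇒ b_2 = 16 − 15 − 0 = 1. So H_2 ≅ Z.

H_2 = Z.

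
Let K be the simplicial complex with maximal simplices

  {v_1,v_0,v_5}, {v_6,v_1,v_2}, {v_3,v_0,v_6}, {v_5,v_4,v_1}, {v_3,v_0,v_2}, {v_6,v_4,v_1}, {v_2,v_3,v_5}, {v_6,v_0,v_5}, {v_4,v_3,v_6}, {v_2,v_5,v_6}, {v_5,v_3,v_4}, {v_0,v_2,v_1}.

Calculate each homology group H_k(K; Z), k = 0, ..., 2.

H_0 ≅ Z,  H_1 ≅ Z/2,  H_2 = 0.

K has 7 vertices, 18 edges, 12 triangles.
rank ∂_0 = 0, rank ∂_1 = 6 ⇒ b_0 = 7 − 0 − 6 = 1; all invariant factors of ∂_1 are 1 so no torsion. So H_0 = Z.
rank ∂_1 = 6, rank ∂_2 = 12 ⇒ b_1 = 18 − 6 − 12 = 0; ∂_2 has invariant factor(s) [2] giving torsion. So H_1 = Z/2.
rank ∂_2 = 12, rank ∂_3 = 0 ⇒ b_2 = 12 − 12 − 0 = 0. So H_2 = 0.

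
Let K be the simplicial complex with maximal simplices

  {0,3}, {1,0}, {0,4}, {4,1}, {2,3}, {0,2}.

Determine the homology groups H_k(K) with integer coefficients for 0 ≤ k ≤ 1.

H_0 = Z,  H_1 = Z^2.

Take the total order 0 < 1 < 2 < 3 < 4 on the vertex set. Then K (dimension 1) consists of the simplices:

  0-simplices (5): [0], [1], [2], [3], [4]
  1-simplices (6): [0,1], [0,2], [0,3], [0,4], [1,4], [2,3]

giving chain groups C_0 ≅ Z^5, C_1 ≅ Z^6.

∂_1: C_1 → C_0 sends each edge [p,q] (with p < q) to q − p. For instance
  ∂[0,3] = [3] − [0].
This gives a 5×6 integer matrix of rank 4; reducing to Smith normal form yields diagonal entries (1,1,1,1).

Now H_k = ker ∂_k / im ∂_{k+1}, so:

  H_0: rank C_0 − rank ∂_1 = 5 − 4 = 1, and the invariant factors of ∂_1 are all 1, so H_0 ≅ Z.
  H_1: rank ker ∂_1 − rank ∂_2 = (6 − 4) − 0 = 2, and there is no ∂_2, so H_1 ≅ Z^2.

(K is a triangulation of a wedge of 2 circles.)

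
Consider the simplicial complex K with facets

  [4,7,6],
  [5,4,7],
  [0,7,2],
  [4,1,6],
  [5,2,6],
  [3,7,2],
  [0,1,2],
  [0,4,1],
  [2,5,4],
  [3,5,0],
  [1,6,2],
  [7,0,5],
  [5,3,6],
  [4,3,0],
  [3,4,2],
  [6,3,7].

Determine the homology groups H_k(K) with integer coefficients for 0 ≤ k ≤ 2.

Take the total order 0 < 1 < 2 < 3 < 4 < 5 < 6 < 7 on the vertex set. Then K (dimension 2) consists of the simplices:

  0-simplices (8): [0], [1], [2], [3], [4], [5], [6], [7]
  1-simplices (24): (24 of them)
  2-simplices (16): [0,1,2], [0,1,4], [0,2,7], [0,3,4], [0,3,5], [0,5,7], [1,2,6], [1,4,6], [2,3,4], [2,3,7], [2,4,5], [2,5,6], [3,5,6], [3,6,7], [4,5,7], [4,6,7]

so the chain groups are C_0 ≅ Z^8, C_1 ≅ Z^24, C_2 ≅ Z^16.

Boundary ∂_1: C_1 → C_0 maps an edge to its endpoints' difference, ∂[p,q] = q − p.
The resulting 8×24 matrix has rank 7, and its Smith normal form has invariant factors (1,1,1,1,1,1,1).

∂_2: C_2 → C_1 sends each 2-simplex [p,q,r] to [q,r] − [p,r] + [p,q]. For instance
  ∂[4,6,7] = [6,7] − [4,7] + [4,6],
  ∂[4,5,7] = [5,7] − [4,7] + [4,5].
The resulting 24×16 matrix has rank 15, and its Smith normal form has invariant factors (1,1,1,1,1,1,1,1,1,1,1,1,1,1,1).

Reading off H_k = ker ∂_k / im ∂_{k+1}:

  H_0: rank C_0 − rank ∂_1 = 8 − 7 = 1, and the invariant factors of ∂_1 are all 1, so H_0 = Z.
  H_1: rank ker ∂_1 − rank ∂_2 = (24 − 7) − 15 = 2, and the invariant factors of ∂_2 are all 1, so H_1 = Z^2.
  H_2: rank ker ∂_2 − rank ∂_3 = (16 − 15) − 0 = 1, and there is no ∂_3, so H_2 = Z.

(K is a triangulation of the torus T^2.)

H_0 ≅ Z,  H_1 ≅ Z^2,  H_2 ≅ Z.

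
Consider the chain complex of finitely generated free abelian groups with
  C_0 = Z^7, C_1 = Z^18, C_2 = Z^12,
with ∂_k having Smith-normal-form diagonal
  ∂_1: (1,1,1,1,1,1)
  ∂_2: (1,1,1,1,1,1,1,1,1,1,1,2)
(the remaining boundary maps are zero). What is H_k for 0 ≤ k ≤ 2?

H_0 = Z,  H_1 = Z/2,  H_2 = 0.

H_0: b_0 = 7 − 0 − 6 = 1; torsion from ∂_1 factors > 1: none. So H_0 = Z.
H_1: b_1 = 18 − 6 − 12 = 0; torsion from ∂_2 factors > 1: [2]. So H_1 = Z/2.
H_2: b_2 = 12 − 12 − 0 = 0; torsion from ∂_3 factors > 1: none. So H_2 = 0.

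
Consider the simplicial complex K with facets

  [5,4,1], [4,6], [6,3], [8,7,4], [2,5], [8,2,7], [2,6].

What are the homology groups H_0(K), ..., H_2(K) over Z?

Fix the vertex order 1 < 2 < 3 < 4 < 5 < 6 < 7 < 8 and write every simplex with vertices in increasing order. Then dim K = 2 and the simplices of K are:

  0-simplices (8): [1], [2], [3], [4], [5], [6], [7], [8]
  1-simplices (12): [1,4], [1,5], [2,5], [2,6], [2,7], [2,8], [3,6], [4,5], [4,6], [4,7], [4,8], [7,8]
  2-simplices (3): [1,4,5], [2,7,8], [4,7,8]

Hence C_0 ≅ Z^8, C_1 ≅ Z^12, C_2 ≅ Z^3.

The boundary map ∂_1: C_1 → C_0 maps an edge to its endpoints' difference, ∂[p,q] = q − p.
This gives a 8×12 integer matrix of rank 7; reducing to Smith normal form yields diagonal entries (1,1,1,1,1,1,1).

The boundary map ∂_2: C_2 → C_1 maps a triangle to the signed sum of its edges. For instance
  ∂[2,7,8] = [7,8] − [2,8] + [2,7],
  ∂[4,7,8] = [7,8] − [4,8] + [4,7].
The 12×3 boundary matrix has rank 3 and Smith normal form diag(1,1,1).

Now H_k = ker ∂_k / im ∂_{k+1}, so:

  H_0: rank C_0 − rank ∂_1 = 8 − 7 = 1, and the invariant factors of ∂_1 are all 1, so H_0 ≅ Z.
  H_1: rank ker ∂_1 − rank ∂_2 = (12 − 7) − 3 = 2, and the invariant factors of ∂_2 are all 1, so H_1 ≅ Z^2.
  H_2: rank ker ∂_2 − rank ∂_3 = (3 − 3) − 0 = 0, and there is no ∂_3, so H_2 ≅ 0.

H_0 = Z,  H_1 = Z^2,  H_2 = 0.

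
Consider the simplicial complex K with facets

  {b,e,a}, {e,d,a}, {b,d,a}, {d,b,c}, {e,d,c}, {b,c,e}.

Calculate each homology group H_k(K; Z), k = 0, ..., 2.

H_0 ≅ Z,  H_1 = 0,  H_2 ≅ Z.

We work with the vertex ordering a < b < c < d < e. The simplices of K, each written with vertices in increasing order, are:

  0-simplices (5): a, b, c, d, e
  1-simplices (9): ab, ad, ae, bc, bd, be, cd, ce, de
  2-simplices (6): abd, abe, ade, bcd, bce, cde

so the chain groups are C_0 ≅ Z^5, C_1 ≅ Z^9, C_2 ≅ Z^6.

∂_1: C_1 → C_0 is given by ∂[p,q] = [q] − [p]. For instance
  ∂ae = e − a.
The resulting 5×9 matrix has rank 4, and its Smith normal form has invariant factors (1,1,1,1).

∂_2: C_2 → C_1 maps a triangle to the signed sum of its edges. For instance
  ∂bce = ce − be + bc,
  ∂ade = de − ae + ad.
As a 9×6 matrix over Z this has rank 5, with invariant factors (1,1,1,1,1).

Computing H_k = (kernel of ∂_k) / (image of ∂_{k+1}):

  H_0: rank C_0 − rank ∂_1 = 5 − 4 = 1, and the invariant factors of ∂_1 are all 1, so H_0 = Z.
  H_1: rank ker ∂_1 − rank ∂_2 = (9 − 4) − 5 = 0, and the invariant factors of ∂_2 are all 1, so H_1 = 0.
  H_2: rank ker ∂_2 − rank ∂_3 = (6 − 5) − 0 = 1, and there is no ∂_3, so H_2 = Z.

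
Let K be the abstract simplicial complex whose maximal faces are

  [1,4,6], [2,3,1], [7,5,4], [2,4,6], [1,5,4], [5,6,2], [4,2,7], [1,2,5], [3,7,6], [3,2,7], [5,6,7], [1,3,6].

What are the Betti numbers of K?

b_0 = 1, b_1 = 0, b_2 = 0.

Order the vertices as 1 < 2 < 3 < 4 < 5 < 6 < 7. Listing each simplex with vertices in this order, K has dimension 2 with simplices:

  0-simplices (7): [1], [2], [3], [4], [5], [6], [7]
  1-simplices (18): [1,2], [1,3], [1,4], [1,5], [1,6], [2,3], [2,4], [2,5], [2,6], [2,7], [3,6], [3,7], [4,5], [4,6], [4,7], [5,6], [5,7], [6,7]
  2-simplices (12): [1,2,3], [1,2,5], [1,3,6], [1,4,5], [1,4,6], [2,3,7], [2,4,6], [2,4,7], [2,5,6], [3,6,7], [4,5,7], [5,6,7]

giving chain groups C_0 ≅ Z^7, C_1 ≅ Z^18, C_2 ≅ Z^12.

The boundary map ∂_1: C_1 → C_0 maps an edge to its endpoints' difference, ∂[p,q] = q − p.
The 7×18 boundary matrix has rank 6 and Smith normal form diag(1,1,1,1,1,1).

The boundary map ∂_2: C_2 → C_1 acts by ∂[p,q,r] = [q,r] − [p,r] + [p,q]. For instance
  ∂[1,2,5] = [2,5] − [1,5] + [1,2],
  ∂[1,2,3] = [2,3] − [1,3] + [1,2].
The resulting 18×12 matrix has rank 12, and its Smith normal form has invariant factors (1,1,1,1,1,1,1,1,1,1,1,2).

Now H_k = ker ∂_k / im ∂_{k+1}, so:

  H_0: rank C_0 − rank ∂_1 = 7 − 6 = 1, and the invariant factors of ∂_1 are all 1, so H_0 ≅ Z.
  H_1: rank ker ∂_1 − rank ∂_2 = (18 − 6) − 12 = 0, and ∂_2 has invariant factor 2 > 1, so H_1 ≅ Z/2.
  H_2: rank ker ∂_2 − rank ∂_3 = (12 − 12) − 0 = 0, and there is no ∂_3, so H_2 ≅ 0.

(K is a triangulation of the real projective plane RP^2.)

Hence the Betti numbers are b_0 = 1, b_1 = 0, b_2 = 0.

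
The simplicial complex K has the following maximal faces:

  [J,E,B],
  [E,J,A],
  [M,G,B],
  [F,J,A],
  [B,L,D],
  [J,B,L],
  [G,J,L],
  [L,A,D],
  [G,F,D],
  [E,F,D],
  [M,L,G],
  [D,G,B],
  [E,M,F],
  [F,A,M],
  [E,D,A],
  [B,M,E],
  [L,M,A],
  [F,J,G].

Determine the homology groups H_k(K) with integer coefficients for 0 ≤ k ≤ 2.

Take the total order A < B < D < E < F < G < J < L < M on the vertex set. Then K (dimension 2) consists of the simplices:

  0-simplices (9): A, B, D, E, F, G, J, L, M
  1-simplices (27): AD, AE, AF, AJ, AL, AM, BD, BE, BG, BJ, BL, BM, DE, DF, DG, DL, EF, EJ, EM, FG, FJ, FM, GJ, GL, GM, JL, LM
  2-simplices (18): ADE, ADL, AEJ, AFJ, AFM, ALM, BDG, BDL, BEJ, BEM, BGM, BJL, DEF, DFG, EFM, FGJ, GJL, GLM

Hence C_0 ≅ Z^9, C_1 ≅ Z^27, C_2 ≅ Z^18.

The boundary map ∂_1: C_1 → C_0 is given by ∂[p,q] = [q] − [p]. For instance
  ∂DL = L − D.
The 9×27 boundary matrix has rank 8 and Smith normal form diag(1,1,1,1,1,1,1,1).

The boundary map ∂_2: C_2 → C_1 acts by ∂[p,q,r] = [q,r] − [p,r] + [p,q]. For instance
  ∂EFM = FM − EM + EF,
  ∂ADE = DE − AE + AD.
As a 27×18 matrix over Z this has rank 18, with invariant factors (1,1,1,1,1,1,1,1,1,1,1,1,1,1,1,1,1,2).

Reading off H_k = ker ∂_k / im ∂_{k+1}:

  H_0: rank C_0 − rank ∂_1 = 9 − 8 = 1, and the invariant factors of ∂_1 are all 1, so H_0 ≅ Z.
  H_1: rank ker ∂_1 − rank ∂_2 = (27 − 8) − 18 = 1, and ∂_2 has invariant factor 2 > 1, so H_1 ≅ Z ⊕ Z/2.
  H_2: rank ker ∂_2 − rank ∂_3 = (18 − 18) − 0 = 0, and there is no ∂_3, so H_2 ≅ 0.

H_0 = Z,  H_1 = Z ⊕ Z/2,  H_2 = 0.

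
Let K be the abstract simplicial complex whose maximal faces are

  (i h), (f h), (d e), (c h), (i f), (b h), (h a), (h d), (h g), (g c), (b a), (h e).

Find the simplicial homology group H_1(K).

H_1 ≅ Z^4.

Order the vertices as a < b < c < d < e < f < g < h < i. Listing each simplex with vertices in this order, K has dimension 1 with simplices:

  0-simplices (9): a, b, c, d, e, f, g, h, i
  1-simplices (12): ab, ah, bh, cg, ch, de, dh, eh, fh, fi, gh, hi

so the chain groups are C_0 ≅ Z^9, C_1 ≅ Z^12.

The boundary map ∂_1: C_1 → C_0 maps an edge to its endpoints' difference, ∂[p,q] = q − p. For instance
  ∂dh = h − d.
As a 9×12 matrix over Z this has rank 8, with invariant factors (1,1,1,1,1,1,1,1).

From H_k ≅ ker(∂_k) / im(∂_{k+1}) we obtain:

  H_1: rank ker ∂_1 − rank ∂_2 = (12 − 8) − 0 = 4, and there is no ∂_2, so H_1 ≅ Z^4.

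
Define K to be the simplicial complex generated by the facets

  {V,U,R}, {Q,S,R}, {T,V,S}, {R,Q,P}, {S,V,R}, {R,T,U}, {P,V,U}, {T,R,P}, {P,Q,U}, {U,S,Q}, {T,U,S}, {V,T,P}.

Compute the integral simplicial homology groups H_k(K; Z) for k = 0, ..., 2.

H_0 = Z,  H_1 = Z_2,  H_2 = 0.

Fix the vertex order P < Q < R < S < T < U < V and write every simplex with vertices in increasing order. Then dim K = 2 and the simplices of K are:

  0-simplices (7): P, Q, R, S, T, U, V
  1-simplices (18): PQ, PR, PT, PU, PV, QR, QS, QU, RS, RT, RU, RV, ST, SU, SV, TU, TV, UV
  2-simplices (12): PQR, PQU, PRT, PTV, PUV, QRS, QSU, RSV, RTU, RUV, STU, STV

so the chain groups are C_0 ≅ Z^7, C_1 ≅ Z^18, C_2 ≅ Z^12.

The boundary map ∂_1: C_1 → C_0 sends each edge [p,q] (with p < q) to q − p.
This gives a 7×18 integer matrix of rank 6; reducing to Smith normal form yields diagonal entries (1,1,1,1,1,1).

The boundary map ∂_2: C_2 → C_1 acts by ∂[p,q,r] = [q,r] − [p,r] + [p,q]. For instance
  ∂PQU = QU − PU + PQ,
  ∂RUV = UV − RV + RU.
This gives a 18×12 integer matrix of rank 12; reducing to Smith normal form yields diagonal entries (1,1,1,1,1,1,1,1,1,1,1,2).

Now H_k = ker ∂_k / im ∂_{k+1}, so:

  H_0: rank C_0 − rank ∂_1 = 7 − 6 = 1, and the invariant factors of ∂_1 are all 1, so H_0 = Z.
  H_1: rank ker ∂_1 − rank ∂_2 = (18 − 6) − 12 = 0, and ∂_2 has invariant factor 2 > 1, so H_1 = Z_2.
  H_2: rank ker ∂_2 − rank ∂_3 = (12 − 12) − 0 = 0, and there is no ∂_3, so H_2 = 0.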